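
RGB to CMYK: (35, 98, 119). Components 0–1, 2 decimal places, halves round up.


R'=35/255≈0.1373, G'=98/255≈0.3843, B'=119/255≈0.4667
K = 1 - max(R',G',B') = 1 - 119/255 = 136/255 = 0.53333… → 0.53
(1-R'-K)/(1-K) simplifies to (max-R)/max with max = 119:
C = (119-35)/119 = 84/119 = 0.70588… → 0.71
M = (119-98)/119 = 21/119 = 0.17647… → 0.18
Y = (119-119)/119 = 0/119 = 0 → 0.00
= CMYK(0.71, 0.18, 0.00, 0.53)


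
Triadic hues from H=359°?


Triadic: equally spaced at 120° intervals
H1 = 359°
H2 = (359 + 120) mod 360 = 119°
H3 = (359 + 240) mod 360 = 239°
Triadic = 359°, 119°, 239°


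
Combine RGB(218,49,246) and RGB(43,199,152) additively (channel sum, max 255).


Additive: each channel = min(255, C₁+C₂)
R: 218+43 = 261 → 255
G: 49+199 = 248 → 248
B: 246+152 = 398 → 255
= RGB(255, 248, 255)


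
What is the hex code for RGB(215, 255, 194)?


R = 215 → D7 (hex)
G = 255 → FF (hex)
B = 194 → C2 (hex)
Hex = #D7FFC2


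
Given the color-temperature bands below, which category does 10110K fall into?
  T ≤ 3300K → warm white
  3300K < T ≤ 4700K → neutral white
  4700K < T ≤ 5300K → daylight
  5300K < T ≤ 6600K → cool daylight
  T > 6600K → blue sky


Temperature: 10110K
10110K > 6600K → blue sky
Classification: blue sky


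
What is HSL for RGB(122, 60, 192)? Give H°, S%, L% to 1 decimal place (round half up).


Normalize: R'=122/255≈0.4784, G'=60/255≈0.2353, B'=192/255≈0.7529
Max=192/255, Min=60/255, Δ=Max-Min=132/255
L = (Max+Min)/2 = (192+60)/510 = 252/510 = 0.49411… → L = 49.4%
L ≤ 0.5 → S = Δ/(Max+Min) = 132/(192+60) = 132/252 = 0.52380… → S = 52.4%
(the 1/255 factors cancel in S and H, so raw channel differences can be used)
Max is B' → H = 60 × ((R-G)/Δ + 4) = 60 × ((122-60)/132 + 4)
  62/132 + 4 = 0.4696… + 4 = 4.4696…
  H = 60 × 4.4696… = 268.181…° → H = 268.2°
= HSL(268.2°, 52.4%, 49.4%)


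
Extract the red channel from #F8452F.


Color: #F8452F
R = F8 = 248
G = 45 = 69
B = 2F = 47
Red = 248


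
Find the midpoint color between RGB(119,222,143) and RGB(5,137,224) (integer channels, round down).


Midpoint: each channel = ⌊(C₁+C₂)/2⌋
R: ⌊(119+5)/2⌋ = 62
G: ⌊(222+137)/2⌋ = 179
B: ⌊(143+224)/2⌋ = 183
= RGB(62, 179, 183)


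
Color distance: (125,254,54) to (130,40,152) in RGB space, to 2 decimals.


d = √[(R₁-R₂)² + (G₁-G₂)² + (B₁-B₂)²]
d = √[(125-130)² + (254-40)² + (54-152)²]
d = √[25 + 45796 + 9604]
d = √55425
d ≈ 235.43


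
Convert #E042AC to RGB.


E0 → 224 (R)
42 → 66 (G)
AC → 172 (B)
= RGB(224, 66, 172)


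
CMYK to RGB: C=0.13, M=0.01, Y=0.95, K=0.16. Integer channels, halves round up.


R = 255 × (1-C) × (1-K) = 255 × 0.87 × 0.84 = 186.354 → 186
G = 255 × (1-M) × (1-K) = 255 × 0.99 × 0.84 = 212.058 → 212
B = 255 × (1-Y) × (1-K) = 255 × 0.05 × 0.84 = 10.71 → 11
= RGB(186, 212, 11)


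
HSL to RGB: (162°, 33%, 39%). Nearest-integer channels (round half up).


H=162°, S=0.33, L=0.39
C = (1-|2L-1|)×S = (1-|-0.22|)×0.33 = 0.2574
H' = H/60 = 162/60 ≈ 2.7000; X = C×(1-|H' mod 2 - 1|) = 0.18018
m = L - C/2 = 0.39 - 0.1287 = 0.2613
Sector ⌊H'⌋ = 2 → (R',G',B') = (0.0, 0.2574, 0.18018)
RGB = ((R'+m)×255, (G'+m)×255, (B'+m)×255) = (66.6315, 132.2685, 112.5774)
Round half up → RGB(67, 132, 113)


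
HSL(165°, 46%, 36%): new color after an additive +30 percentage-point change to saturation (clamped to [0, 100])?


Original S = 46%
Adjustment = +30 percentage points
New S = 46 + (30) = 76
Clamp to [0, 100] → 76
= HSL(165°, 76%, 36%)


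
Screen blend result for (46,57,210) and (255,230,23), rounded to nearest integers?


Screen: C = 255 - (255-A)×(255-B)/255, rounded to nearest integer
R: 255 - (255-46)×(255-255)/255 = 255 - 0/255 ≈ 255 - 0.000 = 255.000 → 255
G: 255 - (255-57)×(255-230)/255 = 255 - 4950/255 ≈ 255 - 19.412 = 235.588 → 236
B: 255 - (255-210)×(255-23)/255 = 255 - 10440/255 ≈ 255 - 40.941 = 214.059 → 214
= RGB(255, 236, 214)


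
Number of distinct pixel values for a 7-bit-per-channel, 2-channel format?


Total bits = 7 bits/channel × 2 channels = 14 bits
Distinct pixel values = 2^14
= 16,384 pixel values


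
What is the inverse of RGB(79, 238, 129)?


Invert: (255-R, 255-G, 255-B)
R: 255-79 = 176
G: 255-238 = 17
B: 255-129 = 126
= RGB(176, 17, 126)


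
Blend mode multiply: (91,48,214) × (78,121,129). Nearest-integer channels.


Multiply: C = A×B/255, rounded to nearest integer
R: 91×78/255 = 7098/255 ≈ 27.835 → 28
G: 48×121/255 = 5808/255 ≈ 22.776 → 23
B: 214×129/255 = 27606/255 ≈ 108.259 → 108
= RGB(28, 23, 108)


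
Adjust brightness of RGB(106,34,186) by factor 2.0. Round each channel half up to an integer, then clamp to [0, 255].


Multiply each channel by 2.0, round half up, clamp to [0, 255]
R: 106×2.0 = 212
G: 34×2.0 = 68
B: 186×2.0 = 372 → clamp → 255
= RGB(212, 68, 255)


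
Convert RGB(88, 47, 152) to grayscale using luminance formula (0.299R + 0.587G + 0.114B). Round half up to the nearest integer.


Gray = 0.299×R + 0.587×G + 0.114×B
Gray = 0.299×88 + 0.587×47 + 0.114×152
Gray = 26.312 + 27.589 + 17.328
Gray = 71.229 → round half up → 71
Gray = 71


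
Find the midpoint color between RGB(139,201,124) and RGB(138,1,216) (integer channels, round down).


Midpoint: each channel = ⌊(C₁+C₂)/2⌋
R: ⌊(139+138)/2⌋ = 138
G: ⌊(201+1)/2⌋ = 101
B: ⌊(124+216)/2⌋ = 170
= RGB(138, 101, 170)


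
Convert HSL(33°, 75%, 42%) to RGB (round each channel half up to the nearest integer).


H=33°, S=0.75, L=0.42
C = (1-|2L-1|)×S = (1-|-0.16|)×0.75 = 0.63
H' = H/60 = 33/60 ≈ 0.5500; X = C×(1-|H' mod 2 - 1|) = 0.3465
m = L - C/2 = 0.42 - 0.315 = 0.105
Sector ⌊H'⌋ = 0 → (R',G',B') = (0.63, 0.3465, 0.0)
RGB = ((R'+m)×255, (G'+m)×255, (B'+m)×255) = (187.425, 115.1325, 26.775)
Round half up → RGB(187, 115, 27)


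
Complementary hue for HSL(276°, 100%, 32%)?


Complement = opposite side of color wheel = hue + 180°
H' = (276 + 180) mod 360 = 96°
S and L unchanged.
= HSL(96°, 100%, 32%)


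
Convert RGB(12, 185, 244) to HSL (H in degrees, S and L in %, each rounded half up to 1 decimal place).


Normalize: R'=12/255≈0.0471, G'=185/255≈0.7255, B'=244/255≈0.9569
Max=244/255, Min=12/255, Δ=Max-Min=232/255
L = (Max+Min)/2 = (244+12)/510 = 256/510 = 0.50196… → L = 50.2%
L > 0.5 → S = Δ/(2-Max-Min) = 232/(510-244-12) = 232/254 = 0.91338… → S = 91.3%
(the 1/255 factors cancel in S and H, so raw channel differences can be used)
Max is B' → H = 60 × ((R-G)/Δ + 4) = 60 × ((12-185)/232 + 4)
  -173/232 + 4 = -0.7456… + 4 = 3.2543…
  H = 60 × 3.2543… = 195.258…° → H = 195.3°
= HSL(195.3°, 91.3%, 50.2%)


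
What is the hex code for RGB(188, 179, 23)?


R = 188 → BC (hex)
G = 179 → B3 (hex)
B = 23 → 17 (hex)
Hex = #BCB317


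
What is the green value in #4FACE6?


Color: #4FACE6
R = 4F = 79
G = AC = 172
B = E6 = 230
Green = 172


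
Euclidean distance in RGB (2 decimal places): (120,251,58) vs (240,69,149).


d = √[(R₁-R₂)² + (G₁-G₂)² + (B₁-B₂)²]
d = √[(120-240)² + (251-69)² + (58-149)²]
d = √[14400 + 33124 + 8281]
d = √55805
d ≈ 236.23


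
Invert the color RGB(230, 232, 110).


Invert: (255-R, 255-G, 255-B)
R: 255-230 = 25
G: 255-232 = 23
B: 255-110 = 145
= RGB(25, 23, 145)


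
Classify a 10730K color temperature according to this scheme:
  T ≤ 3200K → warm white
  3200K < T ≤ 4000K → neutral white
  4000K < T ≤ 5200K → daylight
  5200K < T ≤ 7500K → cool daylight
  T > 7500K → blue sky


Temperature: 10730K
10730K > 7500K → blue sky
Classification: blue sky


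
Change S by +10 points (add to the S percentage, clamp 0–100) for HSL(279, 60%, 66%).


Original S = 60%
Adjustment = +10 percentage points
New S = 60 + (10) = 70
Clamp to [0, 100] → 70
= HSL(279°, 70%, 66%)


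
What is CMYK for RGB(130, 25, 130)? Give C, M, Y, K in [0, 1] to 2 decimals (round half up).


R'=130/255≈0.5098, G'=25/255≈0.0980, B'=130/255≈0.5098
K = 1 - max(R',G',B') = 1 - 130/255 = 125/255 = 0.49019… → 0.49
(1-R'-K)/(1-K) simplifies to (max-R)/max with max = 130:
C = (130-130)/130 = 0/130 = 0 → 0.00
M = (130-25)/130 = 105/130 = 0.80769… → 0.81
Y = (130-130)/130 = 0/130 = 0 → 0.00
= CMYK(0.00, 0.81, 0.00, 0.49)


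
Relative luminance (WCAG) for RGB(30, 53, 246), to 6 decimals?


Linearize each channel (sRGB transfer function): c = v/255; c_lin = c/12.92 if c ≤ 0.04045, else ((c+0.055)/1.055)^2.4
  R: 30/255 ≈ 0.117647 > 0.04045 → ((0.117647+0.055)/1.055)^2.4 ≈ 0.012983
  G: 53/255 ≈ 0.207843 > 0.04045 → ((0.207843+0.055)/1.055)^2.4 ≈ 0.035601
  B: 246/255 ≈ 0.964706 > 0.04045 → ((0.964706+0.055)/1.055)^2.4 ≈ 0.921582
R_lin = 0.012983, G_lin = 0.035601, B_lin = 0.921582
L = 0.2126×R + 0.7152×G + 0.0722×B
L = 0.2126×0.012983 + 0.7152×0.035601 + 0.0722×0.921582
L ≈ 0.094760


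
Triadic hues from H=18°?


Triadic: equally spaced at 120° intervals
H1 = 18°
H2 = (18 + 120) mod 360 = 138°
H3 = (18 + 240) mod 360 = 258°
Triadic = 18°, 138°, 258°


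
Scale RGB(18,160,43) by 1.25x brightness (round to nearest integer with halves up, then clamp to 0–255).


Multiply each channel by 1.25, round half up, clamp to [0, 255]
R: 18×1.25 = 22.5 → round → 23
G: 160×1.25 = 200
B: 43×1.25 = 53.75 → round → 54
= RGB(23, 200, 54)


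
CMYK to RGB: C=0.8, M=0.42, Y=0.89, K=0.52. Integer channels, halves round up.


R = 255 × (1-C) × (1-K) = 255 × 0.20 × 0.48 = 24.48 → 24
G = 255 × (1-M) × (1-K) = 255 × 0.58 × 0.48 = 70.992 → 71
B = 255 × (1-Y) × (1-K) = 255 × 0.11 × 0.48 = 13.464 → 13
= RGB(24, 71, 13)


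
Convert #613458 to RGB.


61 → 97 (R)
34 → 52 (G)
58 → 88 (B)
= RGB(97, 52, 88)


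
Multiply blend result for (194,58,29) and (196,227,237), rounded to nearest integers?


Multiply: C = A×B/255, rounded to nearest integer
R: 194×196/255 = 38024/255 ≈ 149.114 → 149
G: 58×227/255 = 13166/255 ≈ 51.631 → 52
B: 29×237/255 = 6873/255 ≈ 26.953 → 27
= RGB(149, 52, 27)


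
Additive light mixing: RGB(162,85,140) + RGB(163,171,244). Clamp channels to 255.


Additive: each channel = min(255, C₁+C₂)
R: 162+163 = 325 → 255
G: 85+171 = 256 → 255
B: 140+244 = 384 → 255
= RGB(255, 255, 255)


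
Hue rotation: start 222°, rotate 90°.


New hue = (H + rotation) mod 360
New hue = (222 + 90) mod 360
= 312 mod 360
= 312°


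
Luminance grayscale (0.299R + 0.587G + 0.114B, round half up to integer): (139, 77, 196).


Gray = 0.299×R + 0.587×G + 0.114×B
Gray = 0.299×139 + 0.587×77 + 0.114×196
Gray = 41.561 + 45.199 + 22.344
Gray = 109.104 → round half up → 109
Gray = 109


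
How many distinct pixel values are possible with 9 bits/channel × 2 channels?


Total bits = 9 bits/channel × 2 channels = 18 bits
Distinct pixel values = 2^18
= 262,144 pixel values


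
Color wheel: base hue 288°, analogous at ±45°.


Base hue: 288°
Left analog: (288 - 45) mod 360 = 243°
Right analog: (288 + 45) mod 360 = 333°
Analogous hues = 243° and 333°


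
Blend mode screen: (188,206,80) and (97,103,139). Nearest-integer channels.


Screen: C = 255 - (255-A)×(255-B)/255, rounded to nearest integer
R: 255 - (255-188)×(255-97)/255 = 255 - 10586/255 ≈ 255 - 41.514 = 213.486 → 213
G: 255 - (255-206)×(255-103)/255 = 255 - 7448/255 ≈ 255 - 29.208 = 225.792 → 226
B: 255 - (255-80)×(255-139)/255 = 255 - 20300/255 ≈ 255 - 79.608 = 175.392 → 175
= RGB(213, 226, 175)


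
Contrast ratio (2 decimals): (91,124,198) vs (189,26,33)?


Linearize each sRGB channel c=v/255: c/12.92 if c ≤ 0.04045 else ((c+0.055)/1.055)^2.4
L = 0.2126×R_lin + 0.7152×G_lin + 0.0722×B_lin
Color 1 (91,124,198):
  R=91: 91/255≈0.3569 > 0.04045 → ((0.3569+0.055)/1.055)^2.4 ≈ 0.10462
  G=124: 124/255≈0.4863 > 0.04045 → ((0.4863+0.055)/1.055)^2.4 ≈ 0.20156
  B=198: 198/255≈0.7765 > 0.04045 → ((0.7765+0.055)/1.055)^2.4 ≈ 0.56471
  L1 = 0.2126×0.10462 + 0.7152×0.20156 + 0.0722×0.56471 ≈ 0.20717
Color 2 (189,26,33):
  R=189: 189/255≈0.7412 > 0.04045 → ((0.7412+0.055)/1.055)^2.4 ≈ 0.50888
  G=26: 26/255≈0.1020 > 0.04045 → ((0.1020+0.055)/1.055)^2.4 ≈ 0.01033
  B=33: 33/255≈0.1294 > 0.04045 → ((0.1294+0.055)/1.055)^2.4 ≈ 0.01521
  L2 = 0.2126×0.50888 + 0.7152×0.01033 + 0.0722×0.01521 ≈ 0.11667
Lighter = 0.20717, Darker = 0.11667
Ratio = (L_lighter + 0.05) / (L_darker + 0.05)
Ratio = (0.20717 + 0.05) / (0.11667 + 0.05) = 0.25717 / 0.16667 ≈ 1.5429
Ratio ≈ 1.54:1


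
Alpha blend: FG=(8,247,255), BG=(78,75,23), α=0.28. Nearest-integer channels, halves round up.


C = α×F + (1-α)×B, with 1-α = 0.72
R: 0.28×8 + 0.72×78 = 2.24 + 56.16 = 58.40 → 58
G: 0.28×247 + 0.72×75 = 69.16 + 54.00 = 123.16 → 123
B: 0.28×255 + 0.72×23 = 71.40 + 16.56 = 87.96 → 88
= RGB(58, 123, 88)


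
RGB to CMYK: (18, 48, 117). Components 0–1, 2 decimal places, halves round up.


R'=18/255≈0.0706, G'=48/255≈0.1882, B'=117/255≈0.4588
K = 1 - max(R',G',B') = 1 - 117/255 = 138/255 = 0.54117… → 0.54
(1-R'-K)/(1-K) simplifies to (max-R)/max with max = 117:
C = (117-18)/117 = 99/117 = 0.84615… → 0.85
M = (117-48)/117 = 69/117 = 0.58974… → 0.59
Y = (117-117)/117 = 0/117 = 0 → 0.00
= CMYK(0.85, 0.59, 0.00, 0.54)


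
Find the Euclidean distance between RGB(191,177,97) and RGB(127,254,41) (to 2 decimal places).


d = √[(R₁-R₂)² + (G₁-G₂)² + (B₁-B₂)²]
d = √[(191-127)² + (177-254)² + (97-41)²]
d = √[4096 + 5929 + 3136]
d = √13161
d ≈ 114.72


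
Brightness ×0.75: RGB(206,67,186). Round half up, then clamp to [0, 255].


Multiply each channel by 0.75, round half up, clamp to [0, 255]
R: 206×0.75 = 154.5 → round → 155
G: 67×0.75 = 50.25 → round → 50
B: 186×0.75 = 139.5 → round → 140
= RGB(155, 50, 140)


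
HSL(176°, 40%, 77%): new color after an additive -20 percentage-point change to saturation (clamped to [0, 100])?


Original S = 40%
Adjustment = -20 percentage points
New S = 40 + (-20) = 20
Clamp to [0, 100] → 20
= HSL(176°, 20%, 77%)


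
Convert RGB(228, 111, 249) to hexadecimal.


R = 228 → E4 (hex)
G = 111 → 6F (hex)
B = 249 → F9 (hex)
Hex = #E46FF9


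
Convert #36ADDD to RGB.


36 → 54 (R)
AD → 173 (G)
DD → 221 (B)
= RGB(54, 173, 221)


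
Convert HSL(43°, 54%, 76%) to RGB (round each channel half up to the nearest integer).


H=43°, S=0.54, L=0.76
C = (1-|2L-1|)×S = (1-|0.52|)×0.54 = 0.2592
H' = H/60 = 43/60 ≈ 0.7167; X = C×(1-|H' mod 2 - 1|) = 0.18576
m = L - C/2 = 0.76 - 0.1296 = 0.6304
Sector ⌊H'⌋ = 0 → (R',G',B') = (0.2592, 0.18576, 0.0)
RGB = ((R'+m)×255, (G'+m)×255, (B'+m)×255) = (226.848, 208.1208, 160.752)
Round half up → RGB(227, 208, 161)


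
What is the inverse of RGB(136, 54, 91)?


Invert: (255-R, 255-G, 255-B)
R: 255-136 = 119
G: 255-54 = 201
B: 255-91 = 164
= RGB(119, 201, 164)


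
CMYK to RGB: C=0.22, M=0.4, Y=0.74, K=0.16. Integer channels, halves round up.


R = 255 × (1-C) × (1-K) = 255 × 0.78 × 0.84 = 167.076 → 167
G = 255 × (1-M) × (1-K) = 255 × 0.60 × 0.84 = 128.52 → 129
B = 255 × (1-Y) × (1-K) = 255 × 0.26 × 0.84 = 55.692 → 56
= RGB(167, 129, 56)


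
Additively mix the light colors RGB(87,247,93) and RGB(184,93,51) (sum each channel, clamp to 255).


Additive: each channel = min(255, C₁+C₂)
R: 87+184 = 271 → 255
G: 247+93 = 340 → 255
B: 93+51 = 144 → 144
= RGB(255, 255, 144)


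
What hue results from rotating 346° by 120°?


New hue = (H + rotation) mod 360
New hue = (346 + 120) mod 360
= 466 mod 360
= 106°


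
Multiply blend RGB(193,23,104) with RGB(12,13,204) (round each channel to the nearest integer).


Multiply: C = A×B/255, rounded to nearest integer
R: 193×12/255 = 2316/255 ≈ 9.082 → 9
G: 23×13/255 = 299/255 ≈ 1.173 → 1
B: 104×204/255 = 21216/255 ≈ 83.200 → 83
= RGB(9, 1, 83)


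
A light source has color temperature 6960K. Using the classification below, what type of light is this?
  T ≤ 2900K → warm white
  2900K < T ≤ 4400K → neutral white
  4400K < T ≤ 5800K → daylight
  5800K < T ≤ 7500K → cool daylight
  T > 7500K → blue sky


Temperature: 6960K
5800K < 6960K ≤ 7500K → cool daylight
Classification: cool daylight


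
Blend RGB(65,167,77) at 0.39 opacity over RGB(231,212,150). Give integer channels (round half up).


C = α×F + (1-α)×B, with 1-α = 0.61
R: 0.39×65 + 0.61×231 = 25.35 + 140.91 = 166.26 → 166
G: 0.39×167 + 0.61×212 = 65.13 + 129.32 = 194.45 → 194
B: 0.39×77 + 0.61×150 = 30.03 + 91.50 = 121.53 → 122
= RGB(166, 194, 122)


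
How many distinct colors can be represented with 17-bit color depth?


Colors = 2^bits = 2^17
= 131,072 colors


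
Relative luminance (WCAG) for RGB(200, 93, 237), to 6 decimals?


Linearize each channel (sRGB transfer function): c = v/255; c_lin = c/12.92 if c ≤ 0.04045, else ((c+0.055)/1.055)^2.4
  R: 200/255 ≈ 0.784314 > 0.04045 → ((0.784314+0.055)/1.055)^2.4 ≈ 0.577580
  G: 93/255 ≈ 0.364706 > 0.04045 → ((0.364706+0.055)/1.055)^2.4 ≈ 0.109462
  B: 237/255 ≈ 0.929412 > 0.04045 → ((0.929412+0.055)/1.055)^2.4 ≈ 0.846873
R_lin = 0.577580, G_lin = 0.109462, B_lin = 0.846873
L = 0.2126×R + 0.7152×G + 0.0722×B
L = 0.2126×0.577580 + 0.7152×0.109462 + 0.0722×0.846873
L ≈ 0.262225


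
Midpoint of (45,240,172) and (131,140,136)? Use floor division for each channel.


Midpoint: each channel = ⌊(C₁+C₂)/2⌋
R: ⌊(45+131)/2⌋ = 88
G: ⌊(240+140)/2⌋ = 190
B: ⌊(172+136)/2⌋ = 154
= RGB(88, 190, 154)


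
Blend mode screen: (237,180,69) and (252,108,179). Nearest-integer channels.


Screen: C = 255 - (255-A)×(255-B)/255, rounded to nearest integer
R: 255 - (255-237)×(255-252)/255 = 255 - 54/255 ≈ 255 - 0.212 = 254.788 → 255
G: 255 - (255-180)×(255-108)/255 = 255 - 11025/255 ≈ 255 - 43.235 = 211.765 → 212
B: 255 - (255-69)×(255-179)/255 = 255 - 14136/255 ≈ 255 - 55.435 = 199.565 → 200
= RGB(255, 212, 200)


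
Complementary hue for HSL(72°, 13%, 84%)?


Complement = opposite side of color wheel = hue + 180°
H' = (72 + 180) mod 360 = 252°
S and L unchanged.
= HSL(252°, 13%, 84%)


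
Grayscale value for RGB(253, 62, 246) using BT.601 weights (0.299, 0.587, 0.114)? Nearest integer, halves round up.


Gray = 0.299×R + 0.587×G + 0.114×B
Gray = 0.299×253 + 0.587×62 + 0.114×246
Gray = 75.647 + 36.394 + 28.044
Gray = 140.085 → round half up → 140
Gray = 140


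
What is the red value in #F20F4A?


Color: #F20F4A
R = F2 = 242
G = 0F = 15
B = 4A = 74
Red = 242


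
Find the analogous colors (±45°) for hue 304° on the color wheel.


Base hue: 304°
Left analog: (304 - 45) mod 360 = 259°
Right analog: (304 + 45) mod 360 = 349°
Analogous hues = 259° and 349°


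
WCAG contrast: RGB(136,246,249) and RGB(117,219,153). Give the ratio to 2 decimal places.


Linearize each sRGB channel c=v/255: c/12.92 if c ≤ 0.04045 else ((c+0.055)/1.055)^2.4
L = 0.2126×R_lin + 0.7152×G_lin + 0.0722×B_lin
Color 1 (136,246,249):
  R=136: 136/255≈0.5333 > 0.04045 → ((0.5333+0.055)/1.055)^2.4 ≈ 0.24620
  G=246: 246/255≈0.9647 > 0.04045 → ((0.9647+0.055)/1.055)^2.4 ≈ 0.92158
  B=249: 249/255≈0.9765 > 0.04045 → ((0.9765+0.055)/1.055)^2.4 ≈ 0.94731
  L1 = 0.2126×0.24620 + 0.7152×0.92158 + 0.0722×0.94731 ≈ 0.77985
Color 2 (117,219,153):
  R=117: 117/255≈0.4588 > 0.04045 → ((0.4588+0.055)/1.055)^2.4 ≈ 0.17789
  G=219: 219/255≈0.8588 > 0.04045 → ((0.8588+0.055)/1.055)^2.4 ≈ 0.70838
  B=153: 153/255≈0.6000 > 0.04045 → ((0.6000+0.055)/1.055)^2.4 ≈ 0.31855
  L2 = 0.2126×0.17789 + 0.7152×0.70838 + 0.0722×0.31855 ≈ 0.56745
Lighter = 0.77985, Darker = 0.56745
Ratio = (L_lighter + 0.05) / (L_darker + 0.05)
Ratio = (0.77985 + 0.05) / (0.56745 + 0.05) = 0.82985 / 0.61745 ≈ 1.3440
Ratio ≈ 1.34:1


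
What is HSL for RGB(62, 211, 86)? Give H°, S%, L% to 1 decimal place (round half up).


Normalize: R'=62/255≈0.2431, G'=211/255≈0.8275, B'=86/255≈0.3373
Max=211/255, Min=62/255, Δ=Max-Min=149/255
L = (Max+Min)/2 = (211+62)/510 = 273/510 = 0.53529… → L = 53.5%
L > 0.5 → S = Δ/(2-Max-Min) = 149/(510-211-62) = 149/237 = 0.62869… → S = 62.9%
(the 1/255 factors cancel in S and H, so raw channel differences can be used)
Max is G' → H = 60 × ((B-R)/Δ + 2) = 60 × ((86-62)/149 + 2)
  24/149 + 2 = 0.1610… + 2 = 2.1610…
  H = 60 × 2.1610… = 129.664…° → H = 129.7°
= HSL(129.7°, 62.9%, 53.5%)


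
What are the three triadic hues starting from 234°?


Triadic: equally spaced at 120° intervals
H1 = 234°
H2 = (234 + 120) mod 360 = 354°
H3 = (234 + 240) mod 360 = 114°
Triadic = 234°, 354°, 114°


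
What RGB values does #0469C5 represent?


04 → 4 (R)
69 → 105 (G)
C5 → 197 (B)
= RGB(4, 105, 197)


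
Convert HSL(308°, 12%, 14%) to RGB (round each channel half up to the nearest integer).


H=308°, S=0.12, L=0.14
C = (1-|2L-1|)×S = (1-|-0.72|)×0.12 = 0.0336
H' = H/60 = 308/60 ≈ 5.1333; X = C×(1-|H' mod 2 - 1|) = 0.02912
m = L - C/2 = 0.14 - 0.0168 = 0.1232
Sector ⌊H'⌋ = 5 → (R',G',B') = (0.0336, 0.0, 0.02912)
RGB = ((R'+m)×255, (G'+m)×255, (B'+m)×255) = (39.984, 31.416, 38.8416)
Round half up → RGB(40, 31, 39)


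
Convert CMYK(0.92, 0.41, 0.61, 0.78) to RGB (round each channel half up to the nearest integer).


R = 255 × (1-C) × (1-K) = 255 × 0.08 × 0.22 = 4.488 → 4
G = 255 × (1-M) × (1-K) = 255 × 0.59 × 0.22 = 33.099 → 33
B = 255 × (1-Y) × (1-K) = 255 × 0.39 × 0.22 = 21.879 → 22
= RGB(4, 33, 22)


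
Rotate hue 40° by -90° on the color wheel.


New hue = (H + rotation) mod 360
New hue = (40 -90) mod 360
= -50 mod 360
= 310°


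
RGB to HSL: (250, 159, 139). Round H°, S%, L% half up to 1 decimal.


Normalize: R'=250/255≈0.9804, G'=159/255≈0.6235, B'=139/255≈0.5451
Max=250/255, Min=139/255, Δ=Max-Min=111/255
L = (Max+Min)/2 = (250+139)/510 = 389/510 = 0.76274… → L = 76.3%
L > 0.5 → S = Δ/(2-Max-Min) = 111/(510-250-139) = 111/121 = 0.91735… → S = 91.7%
(the 1/255 factors cancel in S and H, so raw channel differences can be used)
Max is R' → H = 60 × (((G-B)/Δ) mod 6) = 60 × (((159-139)/111) mod 6)
  20/111 = 0.1801…
  H = 60 × 0.1801… = 10.810…° → H = 10.8°
= HSL(10.8°, 91.7%, 76.3%)


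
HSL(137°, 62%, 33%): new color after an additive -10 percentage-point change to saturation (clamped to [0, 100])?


Original S = 62%
Adjustment = -10 percentage points
New S = 62 + (-10) = 52
Clamp to [0, 100] → 52
= HSL(137°, 52%, 33%)


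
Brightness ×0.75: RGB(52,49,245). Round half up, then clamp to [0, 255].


Multiply each channel by 0.75, round half up, clamp to [0, 255]
R: 52×0.75 = 39
G: 49×0.75 = 36.75 → round → 37
B: 245×0.75 = 183.75 → round → 184
= RGB(39, 37, 184)


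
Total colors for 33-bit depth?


Colors = 2^bits = 2^33
= 8,589,934,592 colors


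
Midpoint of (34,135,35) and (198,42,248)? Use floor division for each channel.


Midpoint: each channel = ⌊(C₁+C₂)/2⌋
R: ⌊(34+198)/2⌋ = 116
G: ⌊(135+42)/2⌋ = 88
B: ⌊(35+248)/2⌋ = 141
= RGB(116, 88, 141)


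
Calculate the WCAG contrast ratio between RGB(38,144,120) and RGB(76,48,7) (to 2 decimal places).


Linearize each sRGB channel c=v/255: c/12.92 if c ≤ 0.04045 else ((c+0.055)/1.055)^2.4
L = 0.2126×R_lin + 0.7152×G_lin + 0.0722×B_lin
Color 1 (38,144,120):
  R=38: 38/255≈0.1490 > 0.04045 → ((0.1490+0.055)/1.055)^2.4 ≈ 0.01938
  G=144: 144/255≈0.5647 > 0.04045 → ((0.5647+0.055)/1.055)^2.4 ≈ 0.27889
  B=120: 120/255≈0.4706 > 0.04045 → ((0.4706+0.055)/1.055)^2.4 ≈ 0.18782
  L1 = 0.2126×0.01938 + 0.7152×0.27889 + 0.0722×0.18782 ≈ 0.21715
Color 2 (76,48,7):
  R=76: 76/255≈0.2980 > 0.04045 → ((0.2980+0.055)/1.055)^2.4 ≈ 0.07227
  G=48: 48/255≈0.1882 > 0.04045 → ((0.1882+0.055)/1.055)^2.4 ≈ 0.02956
  B=7: 7/255≈0.0275 ≤ 0.04045 → 0.0275/12.92 ≈ 0.00212
  L2 = 0.2126×0.07227 + 0.7152×0.02956 + 0.0722×0.00212 ≈ 0.03666
Lighter = 0.21715, Darker = 0.03666
Ratio = (L_lighter + 0.05) / (L_darker + 0.05)
Ratio = (0.21715 + 0.05) / (0.03666 + 0.05) = 0.26715 / 0.08666 ≈ 3.0828
Ratio ≈ 3.08:1


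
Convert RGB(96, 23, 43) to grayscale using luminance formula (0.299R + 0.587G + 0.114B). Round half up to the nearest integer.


Gray = 0.299×R + 0.587×G + 0.114×B
Gray = 0.299×96 + 0.587×23 + 0.114×43
Gray = 28.704 + 13.501 + 4.902
Gray = 47.107 → round half up → 47
Gray = 47


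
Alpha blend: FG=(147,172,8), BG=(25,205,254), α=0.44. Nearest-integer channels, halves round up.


C = α×F + (1-α)×B, with 1-α = 0.56
R: 0.44×147 + 0.56×25 = 64.68 + 14.00 = 78.68 → 79
G: 0.44×172 + 0.56×205 = 75.68 + 114.80 = 190.48 → 190
B: 0.44×8 + 0.56×254 = 3.52 + 142.24 = 145.76 → 146
= RGB(79, 190, 146)


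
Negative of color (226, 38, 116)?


Invert: (255-R, 255-G, 255-B)
R: 255-226 = 29
G: 255-38 = 217
B: 255-116 = 139
= RGB(29, 217, 139)


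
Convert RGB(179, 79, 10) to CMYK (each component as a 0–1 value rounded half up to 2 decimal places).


R'=179/255≈0.7020, G'=79/255≈0.3098, B'=10/255≈0.0392
K = 1 - max(R',G',B') = 1 - 179/255 = 76/255 = 0.29803… → 0.30
(1-R'-K)/(1-K) simplifies to (max-R)/max with max = 179:
C = (179-179)/179 = 0/179 = 0 → 0.00
M = (179-79)/179 = 100/179 = 0.55865… → 0.56
Y = (179-10)/179 = 169/179 = 0.94413… → 0.94
= CMYK(0.00, 0.56, 0.94, 0.30)


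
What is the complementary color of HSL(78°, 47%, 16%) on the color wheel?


Complement = opposite side of color wheel = hue + 180°
H' = (78 + 180) mod 360 = 258°
S and L unchanged.
= HSL(258°, 47%, 16%)


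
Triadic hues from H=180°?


Triadic: equally spaced at 120° intervals
H1 = 180°
H2 = (180 + 120) mod 360 = 300°
H3 = (180 + 240) mod 360 = 60°
Triadic = 180°, 300°, 60°


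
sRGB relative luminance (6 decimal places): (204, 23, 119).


Linearize each channel (sRGB transfer function): c = v/255; c_lin = c/12.92 if c ≤ 0.04045, else ((c+0.055)/1.055)^2.4
  R: 204/255 ≈ 0.800000 > 0.04045 → ((0.800000+0.055)/1.055)^2.4 ≈ 0.603827
  G: 23/255 ≈ 0.090196 > 0.04045 → ((0.090196+0.055)/1.055)^2.4 ≈ 0.008568
  B: 119/255 ≈ 0.466667 > 0.04045 → ((0.466667+0.055)/1.055)^2.4 ≈ 0.184475
R_lin = 0.603827, G_lin = 0.008568, B_lin = 0.184475
L = 0.2126×R + 0.7152×G + 0.0722×B
L = 0.2126×0.603827 + 0.7152×0.008568 + 0.0722×0.184475
L ≈ 0.147821


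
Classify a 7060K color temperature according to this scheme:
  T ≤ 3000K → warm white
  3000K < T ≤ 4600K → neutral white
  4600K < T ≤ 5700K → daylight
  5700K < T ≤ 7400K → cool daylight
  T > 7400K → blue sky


Temperature: 7060K
5700K < 7060K ≤ 7400K → cool daylight
Classification: cool daylight


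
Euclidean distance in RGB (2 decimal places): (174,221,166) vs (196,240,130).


d = √[(R₁-R₂)² + (G₁-G₂)² + (B₁-B₂)²]
d = √[(174-196)² + (221-240)² + (166-130)²]
d = √[484 + 361 + 1296]
d = √2141
d ≈ 46.27


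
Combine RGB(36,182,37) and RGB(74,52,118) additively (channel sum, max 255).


Additive: each channel = min(255, C₁+C₂)
R: 36+74 = 110 → 110
G: 182+52 = 234 → 234
B: 37+118 = 155 → 155
= RGB(110, 234, 155)


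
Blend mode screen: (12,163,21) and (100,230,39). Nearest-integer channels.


Screen: C = 255 - (255-A)×(255-B)/255, rounded to nearest integer
R: 255 - (255-12)×(255-100)/255 = 255 - 37665/255 ≈ 255 - 147.706 = 107.294 → 107
G: 255 - (255-163)×(255-230)/255 = 255 - 2300/255 ≈ 255 - 9.020 = 245.980 → 246
B: 255 - (255-21)×(255-39)/255 = 255 - 50544/255 ≈ 255 - 198.212 = 56.788 → 57
= RGB(107, 246, 57)


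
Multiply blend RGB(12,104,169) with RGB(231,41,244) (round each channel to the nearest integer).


Multiply: C = A×B/255, rounded to nearest integer
R: 12×231/255 = 2772/255 ≈ 10.871 → 11
G: 104×41/255 = 4264/255 ≈ 16.722 → 17
B: 169×244/255 = 41236/255 ≈ 161.710 → 162
= RGB(11, 17, 162)


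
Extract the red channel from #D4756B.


Color: #D4756B
R = D4 = 212
G = 75 = 117
B = 6B = 107
Red = 212


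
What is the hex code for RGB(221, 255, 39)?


R = 221 → DD (hex)
G = 255 → FF (hex)
B = 39 → 27 (hex)
Hex = #DDFF27


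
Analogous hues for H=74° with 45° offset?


Base hue: 74°
Left analog: (74 - 45) mod 360 = 29°
Right analog: (74 + 45) mod 360 = 119°
Analogous hues = 29° and 119°


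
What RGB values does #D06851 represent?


D0 → 208 (R)
68 → 104 (G)
51 → 81 (B)
= RGB(208, 104, 81)


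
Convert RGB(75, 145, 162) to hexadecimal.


R = 75 → 4B (hex)
G = 145 → 91 (hex)
B = 162 → A2 (hex)
Hex = #4B91A2


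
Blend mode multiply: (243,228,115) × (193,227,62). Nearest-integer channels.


Multiply: C = A×B/255, rounded to nearest integer
R: 243×193/255 = 46899/255 ≈ 183.918 → 184
G: 228×227/255 = 51756/255 ≈ 202.965 → 203
B: 115×62/255 = 7130/255 ≈ 27.961 → 28
= RGB(184, 203, 28)


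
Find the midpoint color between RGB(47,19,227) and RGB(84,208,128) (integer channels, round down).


Midpoint: each channel = ⌊(C₁+C₂)/2⌋
R: ⌊(47+84)/2⌋ = 65
G: ⌊(19+208)/2⌋ = 113
B: ⌊(227+128)/2⌋ = 177
= RGB(65, 113, 177)


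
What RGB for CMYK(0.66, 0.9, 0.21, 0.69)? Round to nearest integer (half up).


R = 255 × (1-C) × (1-K) = 255 × 0.34 × 0.31 = 26.877 → 27
G = 255 × (1-M) × (1-K) = 255 × 0.10 × 0.31 = 7.905 → 8
B = 255 × (1-Y) × (1-K) = 255 × 0.79 × 0.31 = 62.4495 → 62
= RGB(27, 8, 62)


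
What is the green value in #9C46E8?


Color: #9C46E8
R = 9C = 156
G = 46 = 70
B = E8 = 232
Green = 70


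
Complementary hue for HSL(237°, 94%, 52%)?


Complement = opposite side of color wheel = hue + 180°
H' = (237 + 180) mod 360 = 57°
S and L unchanged.
= HSL(57°, 94%, 52%)


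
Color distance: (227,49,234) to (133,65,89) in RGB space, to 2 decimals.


d = √[(R₁-R₂)² + (G₁-G₂)² + (B₁-B₂)²]
d = √[(227-133)² + (49-65)² + (234-89)²]
d = √[8836 + 256 + 21025]
d = √30117
d ≈ 173.54


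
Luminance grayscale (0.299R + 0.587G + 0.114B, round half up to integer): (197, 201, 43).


Gray = 0.299×R + 0.587×G + 0.114×B
Gray = 0.299×197 + 0.587×201 + 0.114×43
Gray = 58.903 + 117.987 + 4.902
Gray = 181.792 → round half up → 182
Gray = 182


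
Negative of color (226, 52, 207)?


Invert: (255-R, 255-G, 255-B)
R: 255-226 = 29
G: 255-52 = 203
B: 255-207 = 48
= RGB(29, 203, 48)


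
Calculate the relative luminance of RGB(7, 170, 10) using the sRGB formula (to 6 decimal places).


Linearize each channel (sRGB transfer function): c = v/255; c_lin = c/12.92 if c ≤ 0.04045, else ((c+0.055)/1.055)^2.4
  R: 7/255 ≈ 0.027451 ≤ 0.04045 → 0.027451/12.92 ≈ 0.002125
  G: 170/255 ≈ 0.666667 > 0.04045 → ((0.666667+0.055)/1.055)^2.4 ≈ 0.401978
  B: 10/255 ≈ 0.039216 ≤ 0.04045 → 0.039216/12.92 ≈ 0.003035
R_lin = 0.002125, G_lin = 0.401978, B_lin = 0.003035
L = 0.2126×R + 0.7152×G + 0.0722×B
L = 0.2126×0.002125 + 0.7152×0.401978 + 0.0722×0.003035
L ≈ 0.288165


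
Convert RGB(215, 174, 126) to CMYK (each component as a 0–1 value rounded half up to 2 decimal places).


R'=215/255≈0.8431, G'=174/255≈0.6824, B'=126/255≈0.4941
K = 1 - max(R',G',B') = 1 - 215/255 = 40/255 = 0.15686… → 0.16
(1-R'-K)/(1-K) simplifies to (max-R)/max with max = 215:
C = (215-215)/215 = 0/215 = 0 → 0.00
M = (215-174)/215 = 41/215 = 0.19069… → 0.19
Y = (215-126)/215 = 89/215 = 0.41395… → 0.41
= CMYK(0.00, 0.19, 0.41, 0.16)


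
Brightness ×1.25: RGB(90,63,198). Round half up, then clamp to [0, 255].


Multiply each channel by 1.25, round half up, clamp to [0, 255]
R: 90×1.25 = 112.5 → round → 113
G: 63×1.25 = 78.75 → round → 79
B: 198×1.25 = 247.5 → round → 248
= RGB(113, 79, 248)


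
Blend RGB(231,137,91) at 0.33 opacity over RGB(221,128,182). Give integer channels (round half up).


C = α×F + (1-α)×B, with 1-α = 0.67
R: 0.33×231 + 0.67×221 = 76.23 + 148.07 = 224.30 → 224
G: 0.33×137 + 0.67×128 = 45.21 + 85.76 = 130.97 → 131
B: 0.33×91 + 0.67×182 = 30.03 + 121.94 = 151.97 → 152
= RGB(224, 131, 152)


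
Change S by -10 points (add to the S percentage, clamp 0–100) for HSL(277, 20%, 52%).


Original S = 20%
Adjustment = -10 percentage points
New S = 20 + (-10) = 10
Clamp to [0, 100] → 10
= HSL(277°, 10%, 52%)


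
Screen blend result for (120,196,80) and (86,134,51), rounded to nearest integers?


Screen: C = 255 - (255-A)×(255-B)/255, rounded to nearest integer
R: 255 - (255-120)×(255-86)/255 = 255 - 22815/255 ≈ 255 - 89.471 = 165.529 → 166
G: 255 - (255-196)×(255-134)/255 = 255 - 7139/255 ≈ 255 - 27.996 = 227.004 → 227
B: 255 - (255-80)×(255-51)/255 = 255 - 35700/255 ≈ 255 - 140.000 = 115.000 → 115
= RGB(166, 227, 115)


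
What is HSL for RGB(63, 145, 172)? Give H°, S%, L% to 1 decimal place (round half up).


Normalize: R'=63/255≈0.2471, G'=145/255≈0.5686, B'=172/255≈0.6745
Max=172/255, Min=63/255, Δ=Max-Min=109/255
L = (Max+Min)/2 = (172+63)/510 = 235/510 = 0.46078… → L = 46.1%
L ≤ 0.5 → S = Δ/(Max+Min) = 109/(172+63) = 109/235 = 0.46382… → S = 46.4%
(the 1/255 factors cancel in S and H, so raw channel differences can be used)
Max is B' → H = 60 × ((R-G)/Δ + 4) = 60 × ((63-145)/109 + 4)
  -82/109 + 4 = -0.7522… + 4 = 3.2477…
  H = 60 × 3.2477… = 194.862…° → H = 194.9°
= HSL(194.9°, 46.4%, 46.1%)


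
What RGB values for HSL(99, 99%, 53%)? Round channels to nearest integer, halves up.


H=99°, S=0.99, L=0.53
C = (1-|2L-1|)×S = (1-|0.06|)×0.99 = 0.9306
H' = H/60 = 99/60 ≈ 1.6500; X = C×(1-|H' mod 2 - 1|) = 0.32571
m = L - C/2 = 0.53 - 0.4653 = 0.0647
Sector ⌊H'⌋ = 1 → (R',G',B') = (0.32571, 0.9306, 0.0)
RGB = ((R'+m)×255, (G'+m)×255, (B'+m)×255) = (99.55455, 253.8015, 16.4985)
Round half up → RGB(100, 254, 16)


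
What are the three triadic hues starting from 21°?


Triadic: equally spaced at 120° intervals
H1 = 21°
H2 = (21 + 120) mod 360 = 141°
H3 = (21 + 240) mod 360 = 261°
Triadic = 21°, 141°, 261°


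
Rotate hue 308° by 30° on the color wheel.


New hue = (H + rotation) mod 360
New hue = (308 + 30) mod 360
= 338 mod 360
= 338°


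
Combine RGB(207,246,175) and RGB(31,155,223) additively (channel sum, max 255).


Additive: each channel = min(255, C₁+C₂)
R: 207+31 = 238 → 238
G: 246+155 = 401 → 255
B: 175+223 = 398 → 255
= RGB(238, 255, 255)


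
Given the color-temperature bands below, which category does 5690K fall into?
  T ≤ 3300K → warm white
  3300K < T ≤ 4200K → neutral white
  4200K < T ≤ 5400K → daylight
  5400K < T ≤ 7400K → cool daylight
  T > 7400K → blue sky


Temperature: 5690K
5400K < 5690K ≤ 7400K → cool daylight
Classification: cool daylight


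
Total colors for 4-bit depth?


Colors = 2^bits = 2^4
= 16 colors


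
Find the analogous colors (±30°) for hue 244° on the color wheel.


Base hue: 244°
Left analog: (244 - 30) mod 360 = 214°
Right analog: (244 + 30) mod 360 = 274°
Analogous hues = 214° and 274°


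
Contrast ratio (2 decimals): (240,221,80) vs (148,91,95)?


Linearize each sRGB channel c=v/255: c/12.92 if c ≤ 0.04045 else ((c+0.055)/1.055)^2.4
L = 0.2126×R_lin + 0.7152×G_lin + 0.0722×B_lin
Color 1 (240,221,80):
  R=240: 240/255≈0.9412 > 0.04045 → ((0.9412+0.055)/1.055)^2.4 ≈ 0.87137
  G=221: 221/255≈0.8667 > 0.04045 → ((0.8667+0.055)/1.055)^2.4 ≈ 0.72306
  B=80: 80/255≈0.3137 > 0.04045 → ((0.3137+0.055)/1.055)^2.4 ≈ 0.08022
  L1 = 0.2126×0.87137 + 0.7152×0.72306 + 0.0722×0.08022 ≈ 0.70817
Color 2 (148,91,95):
  R=148: 148/255≈0.5804 > 0.04045 → ((0.5804+0.055)/1.055)^2.4 ≈ 0.29614
  G=91: 91/255≈0.3569 > 0.04045 → ((0.3569+0.055)/1.055)^2.4 ≈ 0.10462
  B=95: 95/255≈0.3725 > 0.04045 → ((0.3725+0.055)/1.055)^2.4 ≈ 0.11444
  L2 = 0.2126×0.29614 + 0.7152×0.10462 + 0.0722×0.11444 ≈ 0.14604
Lighter = 0.70817, Darker = 0.14604
Ratio = (L_lighter + 0.05) / (L_darker + 0.05)
Ratio = (0.70817 + 0.05) / (0.14604 + 0.05) = 0.75817 / 0.19604 ≈ 3.8674
Ratio ≈ 3.87:1


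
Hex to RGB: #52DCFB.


52 → 82 (R)
DC → 220 (G)
FB → 251 (B)
= RGB(82, 220, 251)


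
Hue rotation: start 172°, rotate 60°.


New hue = (H + rotation) mod 360
New hue = (172 + 60) mod 360
= 232 mod 360
= 232°


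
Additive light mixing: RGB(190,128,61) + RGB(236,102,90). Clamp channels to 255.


Additive: each channel = min(255, C₁+C₂)
R: 190+236 = 426 → 255
G: 128+102 = 230 → 230
B: 61+90 = 151 → 151
= RGB(255, 230, 151)


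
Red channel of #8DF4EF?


Color: #8DF4EF
R = 8D = 141
G = F4 = 244
B = EF = 239
Red = 141


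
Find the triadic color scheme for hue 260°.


Triadic: equally spaced at 120° intervals
H1 = 260°
H2 = (260 + 120) mod 360 = 20°
H3 = (260 + 240) mod 360 = 140°
Triadic = 260°, 20°, 140°


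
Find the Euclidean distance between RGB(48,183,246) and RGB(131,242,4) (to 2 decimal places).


d = √[(R₁-R₂)² + (G₁-G₂)² + (B₁-B₂)²]
d = √[(48-131)² + (183-242)² + (246-4)²]
d = √[6889 + 3481 + 58564]
d = √68934
d ≈ 262.55


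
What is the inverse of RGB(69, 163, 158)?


Invert: (255-R, 255-G, 255-B)
R: 255-69 = 186
G: 255-163 = 92
B: 255-158 = 97
= RGB(186, 92, 97)


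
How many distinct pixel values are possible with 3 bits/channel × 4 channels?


Total bits = 3 bits/channel × 4 channels = 12 bits
Distinct pixel values = 2^12
= 4,096 pixel values


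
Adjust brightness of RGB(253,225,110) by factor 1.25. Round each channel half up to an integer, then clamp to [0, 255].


Multiply each channel by 1.25, round half up, clamp to [0, 255]
R: 253×1.25 = 316.25 → round → 316 → clamp → 255
G: 225×1.25 = 281.25 → round → 281 → clamp → 255
B: 110×1.25 = 137.5 → round → 138
= RGB(255, 255, 138)


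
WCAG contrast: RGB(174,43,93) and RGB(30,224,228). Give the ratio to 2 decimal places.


Linearize each sRGB channel c=v/255: c/12.92 if c ≤ 0.04045 else ((c+0.055)/1.055)^2.4
L = 0.2126×R_lin + 0.7152×G_lin + 0.0722×B_lin
Color 1 (174,43,93):
  R=174: 174/255≈0.6824 > 0.04045 → ((0.6824+0.055)/1.055)^2.4 ≈ 0.42327
  G=43: 43/255≈0.1686 > 0.04045 → ((0.1686+0.055)/1.055)^2.4 ≈ 0.02416
  B=93: 93/255≈0.3647 > 0.04045 → ((0.3647+0.055)/1.055)^2.4 ≈ 0.10946
  L1 = 0.2126×0.42327 + 0.7152×0.02416 + 0.0722×0.10946 ≈ 0.11517
Color 2 (30,224,228):
  R=30: 30/255≈0.1176 > 0.04045 → ((0.1176+0.055)/1.055)^2.4 ≈ 0.01298
  G=224: 224/255≈0.8784 > 0.04045 → ((0.8784+0.055)/1.055)^2.4 ≈ 0.74540
  B=228: 228/255≈0.8941 > 0.04045 → ((0.8941+0.055)/1.055)^2.4 ≈ 0.77582
  L2 = 0.2126×0.01298 + 0.7152×0.74540 + 0.0722×0.77582 ≈ 0.59189
Lighter = 0.59189, Darker = 0.11517
Ratio = (L_lighter + 0.05) / (L_darker + 0.05)
Ratio = (0.59189 + 0.05) / (0.11517 + 0.05) = 0.64189 / 0.16517 ≈ 3.8863
Ratio ≈ 3.89:1


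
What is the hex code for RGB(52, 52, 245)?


R = 52 → 34 (hex)
G = 52 → 34 (hex)
B = 245 → F5 (hex)
Hex = #3434F5


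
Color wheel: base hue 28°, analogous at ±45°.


Base hue: 28°
Left analog: (28 - 45) mod 360 = 343°
Right analog: (28 + 45) mod 360 = 73°
Analogous hues = 343° and 73°


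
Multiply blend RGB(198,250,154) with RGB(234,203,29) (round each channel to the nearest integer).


Multiply: C = A×B/255, rounded to nearest integer
R: 198×234/255 = 46332/255 ≈ 181.694 → 182
G: 250×203/255 = 50750/255 ≈ 199.020 → 199
B: 154×29/255 = 4466/255 ≈ 17.514 → 18
= RGB(182, 199, 18)
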